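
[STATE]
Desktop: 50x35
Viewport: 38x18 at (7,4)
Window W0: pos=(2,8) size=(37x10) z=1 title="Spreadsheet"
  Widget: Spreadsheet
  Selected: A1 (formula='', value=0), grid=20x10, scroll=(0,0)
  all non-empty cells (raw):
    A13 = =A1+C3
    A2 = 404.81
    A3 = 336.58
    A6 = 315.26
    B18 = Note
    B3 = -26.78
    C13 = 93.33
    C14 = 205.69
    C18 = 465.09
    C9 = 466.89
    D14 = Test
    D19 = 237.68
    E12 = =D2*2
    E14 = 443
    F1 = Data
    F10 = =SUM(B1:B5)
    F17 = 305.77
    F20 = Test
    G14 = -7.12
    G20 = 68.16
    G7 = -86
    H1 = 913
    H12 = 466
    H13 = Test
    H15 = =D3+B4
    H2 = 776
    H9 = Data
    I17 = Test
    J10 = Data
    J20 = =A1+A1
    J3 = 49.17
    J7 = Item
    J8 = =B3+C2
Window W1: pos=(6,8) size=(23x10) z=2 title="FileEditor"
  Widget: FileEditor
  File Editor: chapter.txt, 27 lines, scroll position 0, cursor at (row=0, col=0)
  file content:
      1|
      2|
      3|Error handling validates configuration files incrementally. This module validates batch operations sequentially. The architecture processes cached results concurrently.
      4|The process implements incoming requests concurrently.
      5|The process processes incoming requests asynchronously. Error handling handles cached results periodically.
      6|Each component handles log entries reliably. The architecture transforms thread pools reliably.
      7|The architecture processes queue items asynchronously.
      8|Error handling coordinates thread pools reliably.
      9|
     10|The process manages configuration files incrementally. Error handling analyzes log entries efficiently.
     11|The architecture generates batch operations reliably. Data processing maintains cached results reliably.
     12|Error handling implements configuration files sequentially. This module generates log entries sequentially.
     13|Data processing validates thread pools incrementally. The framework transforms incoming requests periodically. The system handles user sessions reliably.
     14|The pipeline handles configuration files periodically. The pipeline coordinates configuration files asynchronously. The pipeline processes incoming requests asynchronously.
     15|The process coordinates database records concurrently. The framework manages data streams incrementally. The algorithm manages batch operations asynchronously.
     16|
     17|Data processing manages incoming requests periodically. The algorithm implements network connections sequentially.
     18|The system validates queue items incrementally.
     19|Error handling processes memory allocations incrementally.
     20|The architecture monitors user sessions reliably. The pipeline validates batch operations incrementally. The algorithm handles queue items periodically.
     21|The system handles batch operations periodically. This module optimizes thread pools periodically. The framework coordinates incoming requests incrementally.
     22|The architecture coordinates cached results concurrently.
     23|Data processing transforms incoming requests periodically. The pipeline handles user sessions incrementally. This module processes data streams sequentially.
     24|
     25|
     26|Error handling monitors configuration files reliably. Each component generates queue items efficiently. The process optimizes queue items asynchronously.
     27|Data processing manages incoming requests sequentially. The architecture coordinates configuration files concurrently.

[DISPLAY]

                                      
                                      
                                      
                                      
━━━━━━━━━━━━━━━━━━━━━┓━━━━━━━━━┓      
 FileEditor          ┃         ┃      
─────────────────────┨─────────┨      
█                   ▲┃         ┃      
                    █┃     D   ┃      
Error handling valid░┃---------┃      
The process implemen░┃ 0       ┃      
The process processe░┃ 0       ┃      
Each component handl▼┃ 0       ┃      
━━━━━━━━━━━━━━━━━━━━━┛━━━━━━━━━┛      
                                      
                                      
                                      
                                      


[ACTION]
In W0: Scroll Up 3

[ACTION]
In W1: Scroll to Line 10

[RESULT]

                                      
                                      
                                      
                                      
━━━━━━━━━━━━━━━━━━━━━┓━━━━━━━━━┓      
 FileEditor          ┃         ┃      
─────────────────────┨─────────┨      
The process manages ▲┃         ┃      
The architecture gen░┃     D   ┃      
Error handling imple█┃---------┃      
Data processing vali░┃ 0       ┃      
The pipeline handles░┃ 0       ┃      
The process coordina▼┃ 0       ┃      
━━━━━━━━━━━━━━━━━━━━━┛━━━━━━━━━┛      
                                      
                                      
                                      
                                      


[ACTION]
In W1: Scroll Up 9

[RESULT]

                                      
                                      
                                      
                                      
━━━━━━━━━━━━━━━━━━━━━┓━━━━━━━━━┓      
 FileEditor          ┃         ┃      
─────────────────────┨─────────┨      
█                   ▲┃         ┃      
                    █┃     D   ┃      
Error handling valid░┃---------┃      
The process implemen░┃ 0       ┃      
The process processe░┃ 0       ┃      
Each component handl▼┃ 0       ┃      
━━━━━━━━━━━━━━━━━━━━━┛━━━━━━━━━┛      
                                      
                                      
                                      
                                      


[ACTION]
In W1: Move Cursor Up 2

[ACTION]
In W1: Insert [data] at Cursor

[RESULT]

                                      
                                      
                                      
                                      
━━━━━━━━━━━━━━━━━━━━━┓━━━━━━━━━┓      
 FileEditor          ┃         ┃      
─────────────────────┨─────────┨      
data█               ▲┃         ┃      
                    █┃     D   ┃      
Error handling valid░┃---------┃      
The process implemen░┃ 0       ┃      
The process processe░┃ 0       ┃      
Each component handl▼┃ 0       ┃      
━━━━━━━━━━━━━━━━━━━━━┛━━━━━━━━━┛      
                                      
                                      
                                      
                                      


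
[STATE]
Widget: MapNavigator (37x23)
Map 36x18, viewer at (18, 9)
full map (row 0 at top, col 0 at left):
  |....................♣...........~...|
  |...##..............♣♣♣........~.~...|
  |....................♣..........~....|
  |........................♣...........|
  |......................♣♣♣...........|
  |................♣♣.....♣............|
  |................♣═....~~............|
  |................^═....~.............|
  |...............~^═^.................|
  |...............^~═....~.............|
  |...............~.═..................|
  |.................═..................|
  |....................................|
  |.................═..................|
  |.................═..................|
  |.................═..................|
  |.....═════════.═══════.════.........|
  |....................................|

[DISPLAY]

                                     
                                     
....................♣...........~... 
...##..............♣♣♣........~.~... 
....................♣..........~.... 
........................♣........... 
......................♣♣♣........... 
................♣♣.....♣............ 
................♣═....~~............ 
................^═....~............. 
...............~^═^................. 
...............^~═@...~............. 
...............~.═.................. 
.................═.................. 
.................................... 
.................═.................. 
.................═.................. 
.................═.................. 
.....═════════.═══════.════......... 
.................................... 
                                     
                                     
                                     


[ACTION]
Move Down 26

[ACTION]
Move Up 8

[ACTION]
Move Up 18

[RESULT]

                                     
                                     
                                     
                                     
                                     
                                     
                                     
                                     
                                     
                                     
                                     
..................@.♣...........~... 
...##..............♣♣♣........~.~... 
....................♣..........~.... 
........................♣........... 
......................♣♣♣........... 
................♣♣.....♣............ 
................♣═....~~............ 
................^═....~............. 
...............~^═^................. 
...............^~═....~............. 
...............~.═.................. 
.................═.................. 


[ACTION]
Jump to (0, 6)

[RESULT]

                                     
                                     
                                     
                                     
                                     
                  ...................
                  ...##..............
                  ...................
                  ...................
                  ...................
                  ................♣♣.
                  @...............♣═.
                  ................^═.
                  ...............~^═^
                  ...............^~═.
                  ...............~.═.
                  .................═.
                  ...................
                  .................═.
                  .................═.
                  .................═.
                  .....═════════.════
                  ...................


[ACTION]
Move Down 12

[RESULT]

                  ................♣═.
                  ................^═.
                  ...............~^═^
                  ...............^~═.
                  ...............~.═.
                  .................═.
                  ...................
                  .................═.
                  .................═.
                  .................═.
                  .....═════════.════
                  @..................
                                     
                                     
                                     
                                     
                                     
                                     
                                     
                                     
                                     
                                     
                                     


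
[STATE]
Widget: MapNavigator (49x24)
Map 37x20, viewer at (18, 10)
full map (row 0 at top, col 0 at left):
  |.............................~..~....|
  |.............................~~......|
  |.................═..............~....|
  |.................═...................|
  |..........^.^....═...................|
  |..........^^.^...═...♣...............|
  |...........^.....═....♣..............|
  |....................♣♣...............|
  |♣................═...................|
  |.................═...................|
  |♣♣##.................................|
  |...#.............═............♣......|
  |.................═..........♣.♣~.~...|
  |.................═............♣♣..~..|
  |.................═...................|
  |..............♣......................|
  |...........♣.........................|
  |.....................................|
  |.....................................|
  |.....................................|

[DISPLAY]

                                                 
                                                 
      .............................~..~....      
      .............................~~......      
      .................═..............~....      
      .................═...................      
      ..........^.^....═...................      
      ..........^^.^...═...♣...............      
      ...........^.....═....♣..............      
      ....................♣♣...............      
      ♣................═...................      
      .................═...................      
      ♣♣##..............@..................      
      ...#.............═............♣......      
      .................═..........♣.♣~.~...      
      .................═............♣♣..~..      
      .................═...................      
      ..............♣......................      
      ...........♣.........................      
      .....................................      
      .....................................      
      .....................................      
                                                 
                                                 


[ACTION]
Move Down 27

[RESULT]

      ....................♣♣...............      
      ♣................═...................      
      .................═...................      
      ♣♣##.................................      
      ...#.............═............♣......      
      .................═..........♣.♣~.~...      
      .................═............♣♣..~..      
      .................═...................      
      ..............♣......................      
      ...........♣.........................      
      .....................................      
      .....................................      
      ..................@..................      
                                                 
                                                 
                                                 
                                                 
                                                 
                                                 
                                                 
                                                 
                                                 
                                                 
                                                 


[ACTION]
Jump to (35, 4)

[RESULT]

                                                 
                                                 
                                                 
                                                 
                                                 
                                                 
                                                 
                                                 
..................~..~....                       
..................~~......                       
......═..............~....                       
......═...................                       
.^....═.................@.                       
^.^...═...♣...............                       
^.....═....♣..............                       
.........♣♣...............                       
......═...................                       
......═...................                       
..........................                       
......═............♣......                       
......═..........♣.♣~.~...                       
......═............♣♣..~..                       
......═...................                       
...♣......................                       


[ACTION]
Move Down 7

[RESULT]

                                                 
..................~..~....                       
..................~~......                       
......═..............~....                       
......═...................                       
.^....═...................                       
^.^...═...♣...............                       
^.....═....♣..............                       
.........♣♣...............                       
......═...................                       
......═...................                       
..........................                       
......═............♣....@.                       
......═..........♣.♣~.~...                       
......═............♣♣..~..                       
......═...................                       
...♣......................                       
♣.........................                       
..........................                       
..........................                       
..........................                       
                                                 
                                                 
                                                 


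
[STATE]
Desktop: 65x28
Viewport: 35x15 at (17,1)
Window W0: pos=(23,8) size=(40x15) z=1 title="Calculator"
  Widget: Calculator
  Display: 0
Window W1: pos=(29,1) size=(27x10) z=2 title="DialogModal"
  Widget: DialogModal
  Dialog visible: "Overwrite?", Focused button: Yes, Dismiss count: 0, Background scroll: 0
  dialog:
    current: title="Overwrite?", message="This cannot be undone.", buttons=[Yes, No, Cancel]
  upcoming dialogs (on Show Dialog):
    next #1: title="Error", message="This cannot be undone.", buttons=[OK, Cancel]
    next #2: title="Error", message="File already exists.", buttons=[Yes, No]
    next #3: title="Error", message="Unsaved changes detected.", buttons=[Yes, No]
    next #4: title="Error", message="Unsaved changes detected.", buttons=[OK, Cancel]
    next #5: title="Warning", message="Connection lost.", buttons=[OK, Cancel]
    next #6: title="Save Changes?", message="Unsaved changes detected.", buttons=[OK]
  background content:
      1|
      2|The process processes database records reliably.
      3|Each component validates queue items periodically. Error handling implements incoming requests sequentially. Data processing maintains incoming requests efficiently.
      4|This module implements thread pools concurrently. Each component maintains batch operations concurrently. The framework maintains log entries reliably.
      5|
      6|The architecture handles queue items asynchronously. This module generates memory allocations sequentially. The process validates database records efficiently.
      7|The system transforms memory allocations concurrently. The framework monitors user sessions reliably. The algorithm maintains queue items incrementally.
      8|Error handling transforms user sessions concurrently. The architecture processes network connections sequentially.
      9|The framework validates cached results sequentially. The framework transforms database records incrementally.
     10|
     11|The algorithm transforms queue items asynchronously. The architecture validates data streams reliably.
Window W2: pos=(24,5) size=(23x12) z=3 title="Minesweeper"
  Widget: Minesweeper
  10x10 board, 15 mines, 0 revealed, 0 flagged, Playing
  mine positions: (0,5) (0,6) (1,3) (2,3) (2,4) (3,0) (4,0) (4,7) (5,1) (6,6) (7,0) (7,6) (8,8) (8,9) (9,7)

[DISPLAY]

            ┏━━━━━━━━━━━━━━━━━━━━━━
            ┃ DialogModal          
            ┠──────────────────────
            ┃  ┌───────────────────
       ┏━━━━━━━━━━━━━━━━━━━━━┓?    
       ┃ Minesweeper         ┃ undo
       ┠─────────────────────┨ncel 
      ┏┃■■■■■■■■■■           ┃─────
      ┃┃■■■■■■■■■■           ┃handl
      ┠┃■■■■■■■■■■           ┃━━━━━
      ┃┃■■■■■■■■■■           ┃     
      ┃┃■■■■■■■■■■           ┃     
      ┃┃■■■■■■■■■■           ┃     
      ┃┃■■■■■■■■■■           ┃     
      ┃┃■■■■■■■■■■           ┃     


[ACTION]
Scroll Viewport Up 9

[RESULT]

                                   
            ┏━━━━━━━━━━━━━━━━━━━━━━
            ┃ DialogModal          
            ┠──────────────────────
            ┃  ┌───────────────────
       ┏━━━━━━━━━━━━━━━━━━━━━┓?    
       ┃ Minesweeper         ┃ undo
       ┠─────────────────────┨ncel 
      ┏┃■■■■■■■■■■           ┃─────
      ┃┃■■■■■■■■■■           ┃handl
      ┠┃■■■■■■■■■■           ┃━━━━━
      ┃┃■■■■■■■■■■           ┃     
      ┃┃■■■■■■■■■■           ┃     
      ┃┃■■■■■■■■■■           ┃     
      ┃┃■■■■■■■■■■           ┃     


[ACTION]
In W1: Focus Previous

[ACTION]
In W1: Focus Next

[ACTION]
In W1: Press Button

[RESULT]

                                   
            ┏━━━━━━━━━━━━━━━━━━━━━━
            ┃ DialogModal          
            ┠──────────────────────
            ┃                      
       ┏━━━━━━━━━━━━━━━━━━━━━┓sses 
       ┃ Minesweeper         ┃lidat
       ┠─────────────────────┨ments
      ┏┃■■■■■■■■■■           ┃     
      ┃┃■■■■■■■■■■           ┃handl
      ┠┃■■■■■■■■■■           ┃━━━━━
      ┃┃■■■■■■■■■■           ┃     
      ┃┃■■■■■■■■■■           ┃     
      ┃┃■■■■■■■■■■           ┃     
      ┃┃■■■■■■■■■■           ┃     


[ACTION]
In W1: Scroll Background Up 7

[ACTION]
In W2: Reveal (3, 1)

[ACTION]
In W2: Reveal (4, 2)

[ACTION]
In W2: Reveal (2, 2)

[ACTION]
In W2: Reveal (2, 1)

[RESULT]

                                   
            ┏━━━━━━━━━━━━━━━━━━━━━━
            ┃ DialogModal          
            ┠──────────────────────
            ┃                      
       ┏━━━━━━━━━━━━━━━━━━━━━┓sses 
       ┃ Minesweeper         ┃lidat
       ┠─────────────────────┨ments
      ┏┃■■■■■■■■■■           ┃     
      ┃┃■■■■■■■■■■           ┃handl
      ┠┃■12■■■■■■■           ┃━━━━━
      ┃┃■2■■■■■■■■           ┃     
      ┃┃■■1■■■■■■■           ┃     
      ┃┃■■■■■■■■■■           ┃     
      ┃┃■■■■■■■■■■           ┃     


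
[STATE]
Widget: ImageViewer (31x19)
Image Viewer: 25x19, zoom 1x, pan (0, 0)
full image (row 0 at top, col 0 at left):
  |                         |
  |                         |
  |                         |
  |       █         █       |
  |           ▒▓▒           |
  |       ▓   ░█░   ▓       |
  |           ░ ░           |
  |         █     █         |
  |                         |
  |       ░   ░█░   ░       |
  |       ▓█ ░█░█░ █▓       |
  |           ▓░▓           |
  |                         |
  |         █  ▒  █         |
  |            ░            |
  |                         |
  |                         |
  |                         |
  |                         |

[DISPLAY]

                               
                               
                               
       █         █             
           ▒▓▒                 
       ▓   ░█░   ▓             
           ░ ░                 
         █     █               
                               
       ░   ░█░   ░             
       ▓█ ░█░█░ █▓             
           ▓░▓                 
                               
         █  ▒  █               
            ░                  
                               
                               
                               
                               


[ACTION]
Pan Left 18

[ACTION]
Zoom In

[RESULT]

                               
                               
                               
                               
                               
                               
              ██               
              ██               
                      ▒▒▓▓▒▒   
                      ▒▒▓▓▒▒   
              ▓▓      ░░██░░   
              ▓▓      ░░██░░   
                      ░░  ░░   
                      ░░  ░░   
                  ██          █
                  ██          █
                               
                               
              ░░      ░░██░░   


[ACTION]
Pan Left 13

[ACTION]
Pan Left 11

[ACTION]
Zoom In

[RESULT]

                               
                               
                               
                               
                               
                               
                               
                               
                               
                     ███       
                     ███       
                     ███       
                               
                               
                               
                     ▓▓▓       
                     ▓▓▓       
                     ▓▓▓       
                               


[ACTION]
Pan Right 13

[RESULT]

                               
                               
                               
                               
                               
                               
                               
                               
                               
        ███                    
        ███                    
        ███                    
                    ▒▒▒▓▓▓▒▒▒  
                    ▒▒▒▓▓▓▒▒▒  
                    ▒▒▒▓▓▓▒▒▒  
        ▓▓▓         ░░░███░░░  
        ▓▓▓         ░░░███░░░  
        ▓▓▓         ░░░███░░░  
                    ░░░   ░░░  


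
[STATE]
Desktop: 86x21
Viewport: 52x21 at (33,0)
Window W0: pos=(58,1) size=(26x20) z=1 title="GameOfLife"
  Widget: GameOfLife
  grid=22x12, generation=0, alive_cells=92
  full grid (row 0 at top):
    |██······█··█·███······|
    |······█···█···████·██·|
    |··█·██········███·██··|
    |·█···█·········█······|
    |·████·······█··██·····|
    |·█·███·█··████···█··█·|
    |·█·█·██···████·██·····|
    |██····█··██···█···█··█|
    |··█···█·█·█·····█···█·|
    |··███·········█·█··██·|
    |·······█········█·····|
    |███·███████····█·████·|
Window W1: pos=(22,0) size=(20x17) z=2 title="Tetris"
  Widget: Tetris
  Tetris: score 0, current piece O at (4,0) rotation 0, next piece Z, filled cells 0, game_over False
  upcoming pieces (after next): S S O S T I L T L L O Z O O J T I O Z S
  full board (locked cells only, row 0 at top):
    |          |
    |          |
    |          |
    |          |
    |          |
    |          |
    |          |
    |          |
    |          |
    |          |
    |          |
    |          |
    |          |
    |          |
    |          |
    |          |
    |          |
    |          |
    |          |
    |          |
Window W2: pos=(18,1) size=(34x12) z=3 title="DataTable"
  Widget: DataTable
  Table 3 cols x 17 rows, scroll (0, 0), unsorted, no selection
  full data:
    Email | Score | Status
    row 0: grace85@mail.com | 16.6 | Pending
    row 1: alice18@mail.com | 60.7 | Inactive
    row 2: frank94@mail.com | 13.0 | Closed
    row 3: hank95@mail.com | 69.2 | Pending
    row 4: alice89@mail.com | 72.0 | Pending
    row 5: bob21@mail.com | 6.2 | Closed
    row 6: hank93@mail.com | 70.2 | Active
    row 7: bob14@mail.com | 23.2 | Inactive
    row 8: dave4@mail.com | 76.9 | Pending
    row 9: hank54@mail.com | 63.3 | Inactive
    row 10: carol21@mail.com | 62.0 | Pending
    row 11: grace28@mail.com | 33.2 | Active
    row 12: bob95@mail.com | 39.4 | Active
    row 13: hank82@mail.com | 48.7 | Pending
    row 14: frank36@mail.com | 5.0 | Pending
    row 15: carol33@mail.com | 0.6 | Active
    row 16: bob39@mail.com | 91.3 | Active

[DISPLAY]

━━━━━━━━┓                                           
━━━━━━━━━━━━━━━━━━┓      ┏━━━━━━━━━━━━━━━━━━━━━━━━┓ 
                  ┃      ┃ GameOfLife             ┃ 
──────────────────┨      ┠────────────────────────┨ 
  │Score│Status   ┃      ┃Gen: 0                  ┃ 
──┼─────┼──────── ┃      ┃██······█··█·███······  ┃ 
om│16.6 │Pending  ┃      ┃······█···█···████·██·  ┃ 
om│60.7 │Inactive ┃      ┃··█·██········███·██··  ┃ 
om│13.0 │Closed   ┃      ┃·█···█·········█······  ┃ 
m │69.2 │Pending  ┃      ┃·████·······█··██·····  ┃ 
om│72.0 │Pending  ┃      ┃·█·███·█··████···█··█·  ┃ 
  │6.2  │Closed   ┃      ┃·█·█·██···████·██·····  ┃ 
━━━━━━━━━━━━━━━━━━┛      ┃██····█··██···█···█··█  ┃ 
        ┃                ┃··█···█·█·█·····█···█·  ┃ 
        ┃                ┃··███·········█·█··██·  ┃ 
        ┃                ┃·······█········█·····  ┃ 
━━━━━━━━┛                ┃███·███████····█·████·  ┃ 
                         ┃                        ┃ 
                         ┃                        ┃ 
                         ┃                        ┃ 
                         ┗━━━━━━━━━━━━━━━━━━━━━━━━┛ 


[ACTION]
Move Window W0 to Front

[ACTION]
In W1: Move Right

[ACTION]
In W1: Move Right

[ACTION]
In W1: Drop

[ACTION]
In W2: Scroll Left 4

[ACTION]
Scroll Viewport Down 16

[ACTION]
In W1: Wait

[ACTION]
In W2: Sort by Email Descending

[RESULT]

━━━━━━━━┓                                           
━━━━━━━━━━━━━━━━━━┓      ┏━━━━━━━━━━━━━━━━━━━━━━━━┓ 
                  ┃      ┃ GameOfLife             ┃ 
──────────────────┨      ┠────────────────────────┨ 
 ▼│Score│Status   ┃      ┃Gen: 0                  ┃ 
──┼─────┼──────── ┃      ┃██······█··█·███······  ┃ 
m │69.2 │Pending  ┃      ┃······█···█···████·██·  ┃ 
m │70.2 │Active   ┃      ┃··█·██········███·██··  ┃ 
m │48.7 │Pending  ┃      ┃·█···█·········█······  ┃ 
m │63.3 │Inactive ┃      ┃·████·······█··██·····  ┃ 
om│16.6 │Pending  ┃      ┃·█·███·█··████···█··█·  ┃ 
om│33.2 │Active   ┃      ┃·█·█·██···████·██·····  ┃ 
━━━━━━━━━━━━━━━━━━┛      ┃██····█··██···█···█··█  ┃ 
        ┃                ┃··█···█·█·█·····█···█·  ┃ 
        ┃                ┃··███·········█·█··██·  ┃ 
        ┃                ┃·······█········█·····  ┃ 
━━━━━━━━┛                ┃███·███████····█·████·  ┃ 
                         ┃                        ┃ 
                         ┃                        ┃ 
                         ┃                        ┃ 
                         ┗━━━━━━━━━━━━━━━━━━━━━━━━┛ 


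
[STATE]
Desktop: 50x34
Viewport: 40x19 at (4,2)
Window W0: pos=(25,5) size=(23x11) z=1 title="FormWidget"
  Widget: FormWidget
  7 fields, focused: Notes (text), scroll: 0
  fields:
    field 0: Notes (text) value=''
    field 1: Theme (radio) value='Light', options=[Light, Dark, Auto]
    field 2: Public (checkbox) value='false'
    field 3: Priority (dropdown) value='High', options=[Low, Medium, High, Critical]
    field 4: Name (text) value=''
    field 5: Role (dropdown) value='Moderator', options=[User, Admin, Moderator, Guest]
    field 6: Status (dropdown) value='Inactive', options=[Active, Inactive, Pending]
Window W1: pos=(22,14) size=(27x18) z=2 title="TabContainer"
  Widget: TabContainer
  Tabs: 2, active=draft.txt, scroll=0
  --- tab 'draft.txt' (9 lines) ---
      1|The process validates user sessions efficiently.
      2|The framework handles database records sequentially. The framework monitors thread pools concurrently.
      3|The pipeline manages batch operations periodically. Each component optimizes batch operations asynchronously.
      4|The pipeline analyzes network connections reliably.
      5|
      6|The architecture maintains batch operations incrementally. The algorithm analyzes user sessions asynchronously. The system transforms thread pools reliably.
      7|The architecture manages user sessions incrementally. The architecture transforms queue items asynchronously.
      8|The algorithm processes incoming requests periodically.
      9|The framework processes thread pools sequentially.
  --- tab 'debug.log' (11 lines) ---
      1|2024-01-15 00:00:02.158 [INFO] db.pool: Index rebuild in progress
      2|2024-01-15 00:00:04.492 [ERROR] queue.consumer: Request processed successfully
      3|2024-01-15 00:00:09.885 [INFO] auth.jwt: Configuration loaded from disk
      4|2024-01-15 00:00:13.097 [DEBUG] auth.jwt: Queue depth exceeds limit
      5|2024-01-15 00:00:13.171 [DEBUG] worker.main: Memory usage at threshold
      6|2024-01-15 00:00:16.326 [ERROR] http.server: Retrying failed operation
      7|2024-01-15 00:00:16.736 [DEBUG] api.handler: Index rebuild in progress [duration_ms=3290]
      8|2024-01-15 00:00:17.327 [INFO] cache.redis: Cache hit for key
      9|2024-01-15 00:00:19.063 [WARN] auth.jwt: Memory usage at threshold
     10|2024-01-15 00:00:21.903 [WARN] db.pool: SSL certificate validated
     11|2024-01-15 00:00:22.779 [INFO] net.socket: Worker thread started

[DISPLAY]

                                        
                                        
                                        
                     ┏━━━━━━━━━━━━━━━━━━
                     ┃ FormWidget       
                     ┠──────────────────
                     ┃> Notes:      [   
                     ┃  Theme:      (●) 
                     ┃  Public:     [ ] 
                     ┃  Priority:   [Hig
                     ┃  Name:       [   
                     ┃  Role:       [Mod
                  ┏━━━━━━━━━━━━━━━━━━━━━
                  ┃ TabContainer        
                  ┠─────────────────────
                  ┃[draft.txt]│ debug.lo
                  ┃─────────────────────
                  ┃The process validates
                  ┃The framework handles


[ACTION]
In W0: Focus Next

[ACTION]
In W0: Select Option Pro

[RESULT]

                                        
                                        
                                        
                     ┏━━━━━━━━━━━━━━━━━━
                     ┃ FormWidget       
                     ┠──────────────────
                     ┃  Notes:      [   
                     ┃> Theme:      (●) 
                     ┃  Public:     [ ] 
                     ┃  Priority:   [Hig
                     ┃  Name:       [   
                     ┃  Role:       [Mod
                  ┏━━━━━━━━━━━━━━━━━━━━━
                  ┃ TabContainer        
                  ┠─────────────────────
                  ┃[draft.txt]│ debug.lo
                  ┃─────────────────────
                  ┃The process validates
                  ┃The framework handles


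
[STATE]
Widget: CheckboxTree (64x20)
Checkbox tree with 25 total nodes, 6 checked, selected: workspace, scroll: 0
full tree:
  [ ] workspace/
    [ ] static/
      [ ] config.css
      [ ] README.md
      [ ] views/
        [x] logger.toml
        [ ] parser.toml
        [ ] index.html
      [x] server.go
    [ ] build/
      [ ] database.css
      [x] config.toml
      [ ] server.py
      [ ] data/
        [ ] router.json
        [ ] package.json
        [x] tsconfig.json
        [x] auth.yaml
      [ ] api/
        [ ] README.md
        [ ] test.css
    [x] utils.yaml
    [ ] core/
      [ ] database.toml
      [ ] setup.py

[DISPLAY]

>[-] workspace/                                                 
   [-] static/                                                  
     [ ] config.css                                             
     [ ] README.md                                              
     [-] views/                                                 
       [x] logger.toml                                          
       [ ] parser.toml                                          
       [ ] index.html                                           
     [x] server.go                                              
   [-] build/                                                   
     [ ] database.css                                           
     [x] config.toml                                            
     [ ] server.py                                              
     [-] data/                                                  
       [ ] router.json                                          
       [ ] package.json                                         
       [x] tsconfig.json                                        
       [x] auth.yaml                                            
     [ ] api/                                                   
       [ ] README.md                                            


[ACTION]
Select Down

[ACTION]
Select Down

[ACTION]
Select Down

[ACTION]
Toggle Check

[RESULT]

 [-] workspace/                                                 
   [-] static/                                                  
     [ ] config.css                                             
>    [x] README.md                                              
     [-] views/                                                 
       [x] logger.toml                                          
       [ ] parser.toml                                          
       [ ] index.html                                           
     [x] server.go                                              
   [-] build/                                                   
     [ ] database.css                                           
     [x] config.toml                                            
     [ ] server.py                                              
     [-] data/                                                  
       [ ] router.json                                          
       [ ] package.json                                         
       [x] tsconfig.json                                        
       [x] auth.yaml                                            
     [ ] api/                                                   
       [ ] README.md                                            
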